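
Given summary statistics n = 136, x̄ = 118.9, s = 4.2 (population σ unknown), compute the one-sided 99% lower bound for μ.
μ ≥ 118.05

Lower bound (one-sided):
t* = 2.354 (one-sided for 99%)
Lower bound = x̄ - t* · s/√n = 118.9 - 2.354 · 4.2/√136 = 118.05

We are 99% confident that μ ≥ 118.05.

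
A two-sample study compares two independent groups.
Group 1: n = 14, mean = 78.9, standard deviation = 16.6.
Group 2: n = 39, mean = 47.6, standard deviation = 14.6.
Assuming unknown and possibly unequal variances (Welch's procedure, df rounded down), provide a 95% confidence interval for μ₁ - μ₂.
(20.84, 41.76)

Difference: x̄₁ - x̄₂ = 31.30
SE = √(s₁²/n₁ + s₂²/n₂) = √(16.6²/14 + 14.6²/39) = 5.0148
df = 20.68 → 20 (Welch–Satterthwaite, rounded down)
t* = 2.086

CI: 31.30 ± 2.086 · 5.0148 = 31.30 ± 10.46 = (20.84, 41.76)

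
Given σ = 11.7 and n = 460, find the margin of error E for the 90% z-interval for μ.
Margin of error = 0.90

Margin of error = z* · σ/√n
= 1.645 · 11.7/√460
= 1.645 · 11.7/21.4476
= 0.90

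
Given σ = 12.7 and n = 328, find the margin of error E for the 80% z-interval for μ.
Margin of error = 0.90

Margin of error = z* · σ/√n
= 1.282 · 12.7/√328
= 1.282 · 12.7/18.1108
= 0.90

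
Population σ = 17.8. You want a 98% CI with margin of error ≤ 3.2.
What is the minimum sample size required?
n ≥ 168

For margin E ≤ 3.2:
n ≥ (z* · σ / E)²
n ≥ (2.326 · 17.8 / 3.2)²
n ≥ 167.40

Minimum n = 168 (rounding up)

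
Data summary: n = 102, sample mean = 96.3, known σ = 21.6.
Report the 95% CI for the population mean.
(92.11, 100.49)

z-interval (σ known):
z* = 1.960 for 95% confidence

Margin of error = z* · σ/√n = 1.960 · 21.6/√102 = 4.19

CI: (96.3 - 4.19, 96.3 + 4.19) = (92.11, 100.49)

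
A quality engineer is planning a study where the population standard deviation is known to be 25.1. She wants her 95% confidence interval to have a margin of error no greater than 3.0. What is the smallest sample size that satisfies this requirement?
n ≥ 269

For margin E ≤ 3.0:
n ≥ (z* · σ / E)²
n ≥ (1.960 · 25.1 / 3.0)²
n ≥ 268.92

Minimum n = 269 (rounding up)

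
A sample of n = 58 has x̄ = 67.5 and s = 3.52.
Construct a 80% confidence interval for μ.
(66.90, 68.10)

t-interval (σ unknown):
df = n - 1 = 57
t* = 1.297 for 80% confidence

Margin of error = t* · s/√n = 1.297 · 3.52/√58 = 0.60

CI: (66.90, 68.10)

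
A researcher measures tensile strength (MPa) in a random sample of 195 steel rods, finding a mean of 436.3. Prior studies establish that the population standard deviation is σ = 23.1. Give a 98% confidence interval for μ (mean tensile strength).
(432.45, 440.15)

z-interval (σ known):
z* = 2.326 for 98% confidence

Margin of error = z* · σ/√n = 2.326 · 23.1/√195 = 3.85

CI: (436.3 - 3.85, 436.3 + 3.85) = (432.45, 440.15)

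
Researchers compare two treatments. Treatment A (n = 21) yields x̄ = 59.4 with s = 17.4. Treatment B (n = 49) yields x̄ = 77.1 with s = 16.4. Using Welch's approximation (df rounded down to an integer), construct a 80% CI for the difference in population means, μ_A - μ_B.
(-23.53, -11.87)

Difference: x̄₁ - x̄₂ = -17.70
SE = √(s₁²/n₁ + s₂²/n₂) = √(17.4²/21 + 16.4²/49) = 4.4616
df = 35.96 → 35 (Welch–Satterthwaite, rounded down)
t* = 1.306

CI: -17.70 ± 1.306 · 4.4616 = -17.70 ± 5.83 = (-23.53, -11.87)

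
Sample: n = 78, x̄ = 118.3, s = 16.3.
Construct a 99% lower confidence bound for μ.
μ ≥ 113.91

Lower bound (one-sided):
t* = 2.376 (one-sided for 99%)
Lower bound = x̄ - t* · s/√n = 118.3 - 2.376 · 16.3/√78 = 113.91

We are 99% confident that μ ≥ 113.91.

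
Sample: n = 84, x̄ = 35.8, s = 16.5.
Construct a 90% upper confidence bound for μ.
μ ≤ 38.13

Upper bound (one-sided):
t* = 1.292 (one-sided for 90%)
Upper bound = x̄ + t* · s/√n = 35.8 + 1.292 · 16.5/√84 = 38.13

We are 90% confident that μ ≤ 38.13.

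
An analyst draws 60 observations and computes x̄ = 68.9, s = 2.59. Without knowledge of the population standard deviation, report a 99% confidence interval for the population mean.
(68.01, 69.79)

t-interval (σ unknown):
df = n - 1 = 59
t* = 2.662 for 99% confidence

Margin of error = t* · s/√n = 2.662 · 2.59/√60 = 0.89

CI: (68.01, 69.79)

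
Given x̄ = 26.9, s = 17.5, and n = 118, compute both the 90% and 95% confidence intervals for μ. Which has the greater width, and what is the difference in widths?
95% CI is wider by 1.04

df = 117
90% CI: t* = 1.658, (24.23, 29.57), width = 2 · t* · s/√n = 5.34
95% CI: t* = 1.980, (23.71, 30.09), width = 2 · t* · s/√n = 6.38

The 95% CI is wider by 6.38 - 5.34 = 1.04.
Higher confidence requires a wider interval.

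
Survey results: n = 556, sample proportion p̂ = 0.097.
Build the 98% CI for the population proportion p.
(0.068, 0.126)

Proportion CI:
SE = √(p̂(1-p̂)/n) = √(0.097 · 0.903 / 556) = 0.01255

z* = 2.326
Margin = z* · SE = 2.326 · 0.01255 = 0.0292

CI: 0.097 ± 0.0292 = (0.068, 0.126)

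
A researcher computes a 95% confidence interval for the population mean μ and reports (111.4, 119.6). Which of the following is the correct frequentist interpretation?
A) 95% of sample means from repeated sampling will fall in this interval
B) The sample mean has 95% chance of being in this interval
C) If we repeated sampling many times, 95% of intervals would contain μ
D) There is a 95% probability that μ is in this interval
C

A) Wrong — coverage applies to intervals containing μ, not to future x̄ values.
B) Wrong — x̄ is observed and sits in the interval by construction.
C) Correct — this is the frequentist long-run coverage interpretation.
D) Wrong — μ is fixed; the randomness lives in the interval, not in μ.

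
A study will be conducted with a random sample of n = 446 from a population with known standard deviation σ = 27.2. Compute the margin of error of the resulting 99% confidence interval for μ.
Margin of error = 3.32

Margin of error = z* · σ/√n
= 2.576 · 27.2/√446
= 2.576 · 27.2/21.1187
= 3.32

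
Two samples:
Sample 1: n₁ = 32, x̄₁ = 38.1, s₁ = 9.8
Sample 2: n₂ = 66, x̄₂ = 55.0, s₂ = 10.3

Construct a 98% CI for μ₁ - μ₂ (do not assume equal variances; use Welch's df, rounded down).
(-22.02, -11.78)

Difference: x̄₁ - x̄₂ = -16.90
SE = √(s₁²/n₁ + s₂²/n₂) = √(9.8²/32 + 10.3²/66) = 2.1468
df = 64.30 → 64 (Welch–Satterthwaite, rounded down)
t* = 2.386

CI: -16.90 ± 2.386 · 2.1468 = -16.90 ± 5.12 = (-22.02, -11.78)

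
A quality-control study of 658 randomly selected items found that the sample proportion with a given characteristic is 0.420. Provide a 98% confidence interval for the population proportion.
(0.375, 0.465)

Proportion CI:
SE = √(p̂(1-p̂)/n) = √(0.420 · 0.580 / 658) = 0.01924

z* = 2.326
Margin = z* · SE = 2.326 · 0.01924 = 0.0448

CI: 0.420 ± 0.0448 = (0.375, 0.465)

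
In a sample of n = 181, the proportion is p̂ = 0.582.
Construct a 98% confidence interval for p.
(0.497, 0.667)

Proportion CI:
SE = √(p̂(1-p̂)/n) = √(0.582 · 0.418 / 181) = 0.03666

z* = 2.326
Margin = z* · SE = 2.326 · 0.03666 = 0.0853

CI: 0.582 ± 0.0853 = (0.497, 0.667)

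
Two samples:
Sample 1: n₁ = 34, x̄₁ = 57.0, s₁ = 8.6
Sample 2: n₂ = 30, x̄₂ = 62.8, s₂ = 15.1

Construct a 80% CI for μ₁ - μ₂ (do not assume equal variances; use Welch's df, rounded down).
(-9.87, -1.73)

Difference: x̄₁ - x̄₂ = -5.80
SE = √(s₁²/n₁ + s₂²/n₂) = √(8.6²/34 + 15.1²/30) = 3.1266
df = 44.75 → 44 (Welch–Satterthwaite, rounded down)
t* = 1.301

CI: -5.80 ± 1.301 · 3.1266 = -5.80 ± 4.07 = (-9.87, -1.73)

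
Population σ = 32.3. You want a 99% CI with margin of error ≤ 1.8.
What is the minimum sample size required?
n ≥ 2137

For margin E ≤ 1.8:
n ≥ (z* · σ / E)²
n ≥ (2.576 · 32.3 / 1.8)²
n ≥ 2136.74

Minimum n = 2137 (rounding up)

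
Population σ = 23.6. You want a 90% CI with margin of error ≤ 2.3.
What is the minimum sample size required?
n ≥ 285

For margin E ≤ 2.3:
n ≥ (z* · σ / E)²
n ≥ (1.645 · 23.6 / 2.3)²
n ≥ 284.91

Minimum n = 285 (rounding up)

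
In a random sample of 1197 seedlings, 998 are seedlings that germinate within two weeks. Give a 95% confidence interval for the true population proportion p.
(0.813, 0.855)

Proportion CI:
p̂ = 998/1197 = 0.83375
SE = √(p̂(1-p̂)/n) = √(0.83375 · 0.16625 / 1197) = 0.01076

z* = 1.960
Margin = z* · SE = 1.960 · 0.01076 = 0.0211

CI: 0.83375 ± 0.0211 = (0.813, 0.855)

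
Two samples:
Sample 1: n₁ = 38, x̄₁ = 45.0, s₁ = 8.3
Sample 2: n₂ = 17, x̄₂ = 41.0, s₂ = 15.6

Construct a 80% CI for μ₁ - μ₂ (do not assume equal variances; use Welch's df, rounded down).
(-1.32, 9.32)

Difference: x̄₁ - x̄₂ = 4.00
SE = √(s₁²/n₁ + s₂²/n₂) = √(8.3²/38 + 15.6²/17) = 4.0160
df = 20.17 → 20 (Welch–Satterthwaite, rounded down)
t* = 1.325

CI: 4.00 ± 1.325 · 4.0160 = 4.00 ± 5.32 = (-1.32, 9.32)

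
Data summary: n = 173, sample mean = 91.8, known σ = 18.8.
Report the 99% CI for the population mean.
(88.12, 95.48)

z-interval (σ known):
z* = 2.576 for 99% confidence

Margin of error = z* · σ/√n = 2.576 · 18.8/√173 = 3.68

CI: (91.8 - 3.68, 91.8 + 3.68) = (88.12, 95.48)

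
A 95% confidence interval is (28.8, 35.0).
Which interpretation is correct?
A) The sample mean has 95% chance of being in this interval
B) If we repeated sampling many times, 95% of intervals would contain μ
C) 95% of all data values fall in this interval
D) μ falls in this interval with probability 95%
B

A) Wrong — x̄ is observed and sits in the interval by construction.
B) Correct — this is the frequentist long-run coverage interpretation.
C) Wrong — a CI is about the parameter μ, not individual data values.
D) Wrong — μ is fixed; the randomness lives in the interval, not in μ.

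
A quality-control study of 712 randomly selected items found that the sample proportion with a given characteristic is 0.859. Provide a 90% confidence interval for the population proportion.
(0.838, 0.880)

Proportion CI:
SE = √(p̂(1-p̂)/n) = √(0.859 · 0.141 / 712) = 0.01304

z* = 1.645
Margin = z* · SE = 1.645 · 0.01304 = 0.0215

CI: 0.859 ± 0.0215 = (0.838, 0.880)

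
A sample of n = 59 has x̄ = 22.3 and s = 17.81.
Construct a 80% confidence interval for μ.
(19.30, 25.30)

t-interval (σ unknown):
df = n - 1 = 58
t* = 1.296 for 80% confidence

Margin of error = t* · s/√n = 1.296 · 17.81/√59 = 3.00

CI: (19.30, 25.30)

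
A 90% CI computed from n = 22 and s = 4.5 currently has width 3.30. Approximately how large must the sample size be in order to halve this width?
n ≈ 88

CI width ∝ 1/√n
To reduce width by factor 2, need √n to grow by 2 → need 2² = 4 times as many samples.

Current: n = 22, width = 3.30
New: n = 88, width ≈ 1.60

Width reduced by factor of 3.30/1.60 = 2.06.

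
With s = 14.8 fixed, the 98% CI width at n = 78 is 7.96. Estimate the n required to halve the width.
n ≈ 312

CI width ∝ 1/√n
To reduce width by factor 2, need √n to grow by 2 → need 2² = 4 times as many samples.

Current: n = 78, width = 7.96
New: n = 312, width ≈ 3.92

Width reduced by factor of 7.96/3.92 = 2.03.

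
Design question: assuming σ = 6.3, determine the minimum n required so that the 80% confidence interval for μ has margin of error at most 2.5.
n ≥ 11

For margin E ≤ 2.5:
n ≥ (z* · σ / E)²
n ≥ (1.282 · 6.3 / 2.5)²
n ≥ 10.44

Minimum n = 11 (rounding up)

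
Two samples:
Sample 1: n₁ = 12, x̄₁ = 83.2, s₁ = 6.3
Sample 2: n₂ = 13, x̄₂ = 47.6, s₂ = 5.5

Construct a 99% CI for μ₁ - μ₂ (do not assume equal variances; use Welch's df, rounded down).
(28.88, 42.32)

Difference: x̄₁ - x̄₂ = 35.60
SE = √(s₁²/n₁ + s₂²/n₂) = √(6.3²/12 + 5.5²/13) = 2.3737
df = 21.96 → 21 (Welch–Satterthwaite, rounded down)
t* = 2.831

CI: 35.60 ± 2.831 · 2.3737 = 35.60 ± 6.72 = (28.88, 42.32)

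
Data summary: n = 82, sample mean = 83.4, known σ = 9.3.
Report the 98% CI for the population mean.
(81.01, 85.79)

z-interval (σ known):
z* = 2.326 for 98% confidence

Margin of error = z* · σ/√n = 2.326 · 9.3/√82 = 2.39

CI: (83.4 - 2.39, 83.4 + 2.39) = (81.01, 85.79)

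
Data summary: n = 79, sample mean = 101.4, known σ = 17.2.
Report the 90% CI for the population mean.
(98.22, 104.58)

z-interval (σ known):
z* = 1.645 for 90% confidence

Margin of error = z* · σ/√n = 1.645 · 17.2/√79 = 3.18

CI: (101.4 - 3.18, 101.4 + 3.18) = (98.22, 104.58)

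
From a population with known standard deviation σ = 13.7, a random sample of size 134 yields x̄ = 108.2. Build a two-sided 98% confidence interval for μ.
(105.45, 110.95)

z-interval (σ known):
z* = 2.326 for 98% confidence

Margin of error = z* · σ/√n = 2.326 · 13.7/√134 = 2.75

CI: (108.2 - 2.75, 108.2 + 2.75) = (105.45, 110.95)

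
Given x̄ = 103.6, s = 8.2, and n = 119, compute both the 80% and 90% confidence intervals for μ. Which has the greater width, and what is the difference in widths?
90% CI is wider by 0.55

df = 118
80% CI: t* = 1.289, (102.63, 104.57), width = 2 · t* · s/√n = 1.94
90% CI: t* = 1.658, (102.35, 104.85), width = 2 · t* · s/√n = 2.49

The 90% CI is wider by 2.49 - 1.94 = 0.55.
Higher confidence requires a wider interval.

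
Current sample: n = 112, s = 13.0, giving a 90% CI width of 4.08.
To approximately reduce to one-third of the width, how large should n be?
n ≈ 1008

CI width ∝ 1/√n
To reduce width by factor 3, need √n to grow by 3 → need 3² = 9 times as many samples.

Current: n = 112, width = 4.08
New: n = 1008, width ≈ 1.35

Width reduced by factor of 4.08/1.35 = 3.02.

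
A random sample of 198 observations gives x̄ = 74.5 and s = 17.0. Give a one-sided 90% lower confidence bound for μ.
μ ≥ 72.95

Lower bound (one-sided):
t* = 1.286 (one-sided for 90%)
Lower bound = x̄ - t* · s/√n = 74.5 - 1.286 · 17.0/√198 = 72.95

We are 90% confident that μ ≥ 72.95.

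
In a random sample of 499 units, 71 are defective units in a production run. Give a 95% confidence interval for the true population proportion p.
(0.112, 0.173)

Proportion CI:
p̂ = 71/499 = 0.14228
SE = √(p̂(1-p̂)/n) = √(0.14228 · 0.85772 / 499) = 0.01564

z* = 1.960
Margin = z* · SE = 1.960 · 0.01564 = 0.0307

CI: 0.14228 ± 0.0307 = (0.112, 0.173)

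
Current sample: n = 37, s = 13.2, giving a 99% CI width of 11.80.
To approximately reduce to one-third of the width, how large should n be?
n ≈ 333

CI width ∝ 1/√n
To reduce width by factor 3, need √n to grow by 3 → need 3² = 9 times as many samples.

Current: n = 37, width = 11.80
New: n = 333, width ≈ 3.75

Width reduced by factor of 11.80/3.75 = 3.15.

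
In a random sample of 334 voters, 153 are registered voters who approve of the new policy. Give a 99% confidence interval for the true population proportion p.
(0.388, 0.528)

Proportion CI:
p̂ = 153/334 = 0.45808
SE = √(p̂(1-p̂)/n) = √(0.45808 · 0.54192 / 334) = 0.02726

z* = 2.576
Margin = z* · SE = 2.576 · 0.02726 = 0.0702

CI: 0.45808 ± 0.0702 = (0.388, 0.528)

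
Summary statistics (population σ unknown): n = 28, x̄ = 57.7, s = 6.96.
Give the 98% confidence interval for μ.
(54.45, 60.95)

t-interval (σ unknown):
df = n - 1 = 27
t* = 2.473 for 98% confidence

Margin of error = t* · s/√n = 2.473 · 6.96/√28 = 3.25

CI: (54.45, 60.95)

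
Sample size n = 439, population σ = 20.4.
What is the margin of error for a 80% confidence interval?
Margin of error = 1.25

Margin of error = z* · σ/√n
= 1.282 · 20.4/√439
= 1.282 · 20.4/20.9523
= 1.25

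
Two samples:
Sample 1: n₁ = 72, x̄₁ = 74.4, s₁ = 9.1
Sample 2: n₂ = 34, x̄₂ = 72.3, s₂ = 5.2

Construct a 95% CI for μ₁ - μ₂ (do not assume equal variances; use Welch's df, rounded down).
(-0.67, 4.87)

Difference: x̄₁ - x̄₂ = 2.10
SE = √(s₁²/n₁ + s₂²/n₂) = √(9.1²/72 + 5.2²/34) = 1.3948
df = 100.13 → 100 (Welch–Satterthwaite, rounded down)
t* = 1.984

CI: 2.10 ± 1.984 · 1.3948 = 2.10 ± 2.77 = (-0.67, 4.87)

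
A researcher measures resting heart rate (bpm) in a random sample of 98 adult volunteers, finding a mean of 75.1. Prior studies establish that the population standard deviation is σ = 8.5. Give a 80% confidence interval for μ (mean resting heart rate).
(74.00, 76.20)

z-interval (σ known):
z* = 1.282 for 80% confidence

Margin of error = z* · σ/√n = 1.282 · 8.5/√98 = 1.10

CI: (75.1 - 1.10, 75.1 + 1.10) = (74.00, 76.20)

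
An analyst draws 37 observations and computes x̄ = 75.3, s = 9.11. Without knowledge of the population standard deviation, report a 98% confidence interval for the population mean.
(71.65, 78.95)

t-interval (σ unknown):
df = n - 1 = 36
t* = 2.434 for 98% confidence

Margin of error = t* · s/√n = 2.434 · 9.11/√37 = 3.65

CI: (71.65, 78.95)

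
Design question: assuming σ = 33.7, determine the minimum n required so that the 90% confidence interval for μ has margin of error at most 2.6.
n ≥ 455

For margin E ≤ 2.6:
n ≥ (z* · σ / E)²
n ≥ (1.645 · 33.7 / 2.6)²
n ≥ 454.62

Minimum n = 455 (rounding up)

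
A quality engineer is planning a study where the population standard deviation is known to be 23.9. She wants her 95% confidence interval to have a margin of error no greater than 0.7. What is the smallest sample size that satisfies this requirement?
n ≥ 4479

For margin E ≤ 0.7:
n ≥ (z* · σ / E)²
n ≥ (1.960 · 23.9 / 0.7)²
n ≥ 4478.29

Minimum n = 4479 (rounding up)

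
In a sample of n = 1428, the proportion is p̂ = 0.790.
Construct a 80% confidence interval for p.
(0.776, 0.804)

Proportion CI:
SE = √(p̂(1-p̂)/n) = √(0.790 · 0.210 / 1428) = 0.01078

z* = 1.282
Margin = z* · SE = 1.282 · 0.01078 = 0.0138

CI: 0.790 ± 0.0138 = (0.776, 0.804)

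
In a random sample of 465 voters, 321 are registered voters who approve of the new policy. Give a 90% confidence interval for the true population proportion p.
(0.655, 0.726)

Proportion CI:
p̂ = 321/465 = 0.69032
SE = √(p̂(1-p̂)/n) = √(0.69032 · 0.30968 / 465) = 0.02144

z* = 1.645
Margin = z* · SE = 1.645 · 0.02144 = 0.0353

CI: 0.69032 ± 0.0353 = (0.655, 0.726)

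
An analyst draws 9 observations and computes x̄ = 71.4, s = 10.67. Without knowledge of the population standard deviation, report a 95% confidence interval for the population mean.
(63.20, 79.60)

t-interval (σ unknown):
df = n - 1 = 8
t* = 2.306 for 95% confidence

Margin of error = t* · s/√n = 2.306 · 10.67/√9 = 8.20

CI: (63.20, 79.60)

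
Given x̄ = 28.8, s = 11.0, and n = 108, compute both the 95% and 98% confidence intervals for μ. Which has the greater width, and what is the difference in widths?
98% CI is wider by 0.80

df = 107
95% CI: t* = 1.982, (26.70, 30.90), width = 2 · t* · s/√n = 4.20
98% CI: t* = 2.362, (26.30, 31.30), width = 2 · t* · s/√n = 5.00

The 98% CI is wider by 5.00 - 4.20 = 0.80.
Higher confidence requires a wider interval.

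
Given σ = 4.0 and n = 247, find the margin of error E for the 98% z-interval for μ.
Margin of error = 0.59

Margin of error = z* · σ/√n
= 2.326 · 4.0/√247
= 2.326 · 4.0/15.7162
= 0.59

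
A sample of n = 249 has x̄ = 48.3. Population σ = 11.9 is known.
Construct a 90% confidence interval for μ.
(47.06, 49.54)

z-interval (σ known):
z* = 1.645 for 90% confidence

Margin of error = z* · σ/√n = 1.645 · 11.9/√249 = 1.24

CI: (48.3 - 1.24, 48.3 + 1.24) = (47.06, 49.54)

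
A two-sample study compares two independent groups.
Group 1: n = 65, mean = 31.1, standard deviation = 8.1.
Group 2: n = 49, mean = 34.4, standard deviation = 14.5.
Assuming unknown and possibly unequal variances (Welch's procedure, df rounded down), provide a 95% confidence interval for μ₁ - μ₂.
(-7.89, 1.29)

Difference: x̄₁ - x̄₂ = -3.30
SE = √(s₁²/n₁ + s₂²/n₂) = √(8.1²/65 + 14.5²/49) = 2.3022
df = 70.32 → 70 (Welch–Satterthwaite, rounded down)
t* = 1.994

CI: -3.30 ± 1.994 · 2.3022 = -3.30 ± 4.59 = (-7.89, 1.29)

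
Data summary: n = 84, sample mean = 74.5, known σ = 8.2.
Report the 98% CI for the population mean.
(72.42, 76.58)

z-interval (σ known):
z* = 2.326 for 98% confidence

Margin of error = z* · σ/√n = 2.326 · 8.2/√84 = 2.08

CI: (74.5 - 2.08, 74.5 + 2.08) = (72.42, 76.58)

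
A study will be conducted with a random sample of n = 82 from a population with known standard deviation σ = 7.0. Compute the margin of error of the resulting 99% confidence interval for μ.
Margin of error = 1.99

Margin of error = z* · σ/√n
= 2.576 · 7.0/√82
= 2.576 · 7.0/9.0554
= 1.99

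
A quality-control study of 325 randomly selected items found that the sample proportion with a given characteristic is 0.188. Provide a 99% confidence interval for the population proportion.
(0.132, 0.244)

Proportion CI:
SE = √(p̂(1-p̂)/n) = √(0.188 · 0.812 / 325) = 0.02167

z* = 2.576
Margin = z* · SE = 2.576 · 0.02167 = 0.0558

CI: 0.188 ± 0.0558 = (0.132, 0.244)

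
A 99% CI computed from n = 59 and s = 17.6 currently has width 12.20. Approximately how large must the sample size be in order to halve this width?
n ≈ 236

CI width ∝ 1/√n
To reduce width by factor 2, need √n to grow by 2 → need 2² = 4 times as many samples.

Current: n = 59, width = 12.20
New: n = 236, width ≈ 5.95

Width reduced by factor of 12.20/5.95 = 2.05.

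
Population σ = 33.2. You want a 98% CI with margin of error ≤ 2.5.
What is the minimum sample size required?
n ≥ 955

For margin E ≤ 2.5:
n ≥ (z* · σ / E)²
n ≥ (2.326 · 33.2 / 2.5)²
n ≥ 954.15

Minimum n = 955 (rounding up)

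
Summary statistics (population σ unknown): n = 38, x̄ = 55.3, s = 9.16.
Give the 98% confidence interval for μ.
(51.69, 58.91)

t-interval (σ unknown):
df = n - 1 = 37
t* = 2.431 for 98% confidence

Margin of error = t* · s/√n = 2.431 · 9.16/√38 = 3.61

CI: (51.69, 58.91)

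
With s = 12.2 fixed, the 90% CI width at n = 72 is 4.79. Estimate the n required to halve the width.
n ≈ 288

CI width ∝ 1/√n
To reduce width by factor 2, need √n to grow by 2 → need 2² = 4 times as many samples.

Current: n = 72, width = 4.79
New: n = 288, width ≈ 2.37

Width reduced by factor of 4.79/2.37 = 2.02.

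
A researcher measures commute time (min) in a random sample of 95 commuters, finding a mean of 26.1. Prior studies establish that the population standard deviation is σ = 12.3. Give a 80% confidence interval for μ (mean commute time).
(24.48, 27.72)

z-interval (σ known):
z* = 1.282 for 80% confidence

Margin of error = z* · σ/√n = 1.282 · 12.3/√95 = 1.62

CI: (26.1 - 1.62, 26.1 + 1.62) = (24.48, 27.72)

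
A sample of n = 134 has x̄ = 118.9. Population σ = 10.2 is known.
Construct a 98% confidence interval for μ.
(116.85, 120.95)

z-interval (σ known):
z* = 2.326 for 98% confidence

Margin of error = z* · σ/√n = 2.326 · 10.2/√134 = 2.05

CI: (118.9 - 2.05, 118.9 + 2.05) = (116.85, 120.95)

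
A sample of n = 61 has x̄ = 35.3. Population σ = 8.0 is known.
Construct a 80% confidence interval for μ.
(33.99, 36.61)

z-interval (σ known):
z* = 1.282 for 80% confidence

Margin of error = z* · σ/√n = 1.282 · 8.0/√61 = 1.31

CI: (35.3 - 1.31, 35.3 + 1.31) = (33.99, 36.61)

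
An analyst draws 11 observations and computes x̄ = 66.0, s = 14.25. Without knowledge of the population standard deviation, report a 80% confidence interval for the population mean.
(60.11, 71.89)

t-interval (σ unknown):
df = n - 1 = 10
t* = 1.372 for 80% confidence

Margin of error = t* · s/√n = 1.372 · 14.25/√11 = 5.89

CI: (60.11, 71.89)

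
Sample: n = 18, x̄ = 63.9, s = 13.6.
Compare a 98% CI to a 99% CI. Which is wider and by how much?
99% CI is wider by 2.12

df = 17
98% CI: t* = 2.567, (55.67, 72.13), width = 2 · t* · s/√n = 16.46
99% CI: t* = 2.898, (54.61, 73.19), width = 2 · t* · s/√n = 18.58

The 99% CI is wider by 18.58 - 16.46 = 2.12.
Higher confidence requires a wider interval.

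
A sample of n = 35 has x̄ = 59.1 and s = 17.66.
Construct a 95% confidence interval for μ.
(53.03, 65.17)

t-interval (σ unknown):
df = n - 1 = 34
t* = 2.032 for 95% confidence

Margin of error = t* · s/√n = 2.032 · 17.66/√35 = 6.07

CI: (53.03, 65.17)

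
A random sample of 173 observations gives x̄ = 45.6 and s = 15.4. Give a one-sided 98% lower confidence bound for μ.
μ ≥ 43.18

Lower bound (one-sided):
t* = 2.069 (one-sided for 98%)
Lower bound = x̄ - t* · s/√n = 45.6 - 2.069 · 15.4/√173 = 43.18

We are 98% confident that μ ≥ 43.18.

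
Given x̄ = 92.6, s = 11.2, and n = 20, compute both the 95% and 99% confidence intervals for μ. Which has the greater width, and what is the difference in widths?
99% CI is wider by 3.85

df = 19
95% CI: t* = 2.093, (87.36, 97.84), width = 2 · t* · s/√n = 10.48
99% CI: t* = 2.861, (85.43, 99.77), width = 2 · t* · s/√n = 14.33

The 99% CI is wider by 14.33 - 10.48 = 3.85.
Higher confidence requires a wider interval.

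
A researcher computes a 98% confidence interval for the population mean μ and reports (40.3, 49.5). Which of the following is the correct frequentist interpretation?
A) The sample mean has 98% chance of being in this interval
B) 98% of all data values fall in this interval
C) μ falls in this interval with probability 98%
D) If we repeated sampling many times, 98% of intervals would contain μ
D

A) Wrong — x̄ is observed and sits in the interval by construction.
B) Wrong — a CI is about the parameter μ, not individual data values.
C) Wrong — μ is fixed; the randomness lives in the interval, not in μ.
D) Correct — this is the frequentist long-run coverage interpretation.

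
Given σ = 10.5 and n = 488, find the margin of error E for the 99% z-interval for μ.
Margin of error = 1.22

Margin of error = z* · σ/√n
= 2.576 · 10.5/√488
= 2.576 · 10.5/22.0907
= 1.22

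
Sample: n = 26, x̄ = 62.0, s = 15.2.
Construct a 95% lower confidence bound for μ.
μ ≥ 56.91

Lower bound (one-sided):
t* = 1.708 (one-sided for 95%)
Lower bound = x̄ - t* · s/√n = 62.0 - 1.708 · 15.2/√26 = 56.91

We are 95% confident that μ ≥ 56.91.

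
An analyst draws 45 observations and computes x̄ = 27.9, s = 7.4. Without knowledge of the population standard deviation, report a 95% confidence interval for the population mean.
(25.68, 30.12)

t-interval (σ unknown):
df = n - 1 = 44
t* = 2.015 for 95% confidence

Margin of error = t* · s/√n = 2.015 · 7.4/√45 = 2.22

CI: (25.68, 30.12)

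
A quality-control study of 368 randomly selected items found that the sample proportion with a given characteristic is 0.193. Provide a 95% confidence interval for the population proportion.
(0.153, 0.233)

Proportion CI:
SE = √(p̂(1-p̂)/n) = √(0.193 · 0.807 / 368) = 0.02057

z* = 1.960
Margin = z* · SE = 1.960 · 0.02057 = 0.0403

CI: 0.193 ± 0.0403 = (0.153, 0.233)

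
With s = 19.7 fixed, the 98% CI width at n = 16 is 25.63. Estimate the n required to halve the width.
n ≈ 64

CI width ∝ 1/√n
To reduce width by factor 2, need √n to grow by 2 → need 2² = 4 times as many samples.

Current: n = 16, width = 25.63
New: n = 64, width ≈ 11.76

Width reduced by factor of 25.63/11.76 = 2.18.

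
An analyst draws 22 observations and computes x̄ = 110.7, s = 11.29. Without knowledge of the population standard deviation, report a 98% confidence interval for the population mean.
(104.64, 116.76)

t-interval (σ unknown):
df = n - 1 = 21
t* = 2.518 for 98% confidence

Margin of error = t* · s/√n = 2.518 · 11.29/√22 = 6.06

CI: (104.64, 116.76)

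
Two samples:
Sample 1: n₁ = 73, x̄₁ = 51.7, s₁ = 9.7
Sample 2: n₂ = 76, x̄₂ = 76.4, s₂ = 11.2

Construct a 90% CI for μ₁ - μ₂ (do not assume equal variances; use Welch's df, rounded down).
(-27.54, -21.86)

Difference: x̄₁ - x̄₂ = -24.70
SE = √(s₁²/n₁ + s₂²/n₂) = √(9.7²/73 + 11.2²/76) = 1.7145
df = 145.47 → 145 (Welch–Satterthwaite, rounded down)
t* = 1.655

CI: -24.70 ± 1.655 · 1.7145 = -24.70 ± 2.84 = (-27.54, -21.86)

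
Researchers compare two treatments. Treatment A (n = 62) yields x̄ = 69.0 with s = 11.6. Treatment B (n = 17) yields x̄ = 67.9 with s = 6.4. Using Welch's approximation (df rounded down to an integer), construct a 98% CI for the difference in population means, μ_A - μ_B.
(-4.05, 6.25)

Difference: x̄₁ - x̄₂ = 1.10
SE = √(s₁²/n₁ + s₂²/n₂) = √(11.6²/62 + 6.4²/17) = 2.1400
df = 47.66 → 47 (Welch–Satterthwaite, rounded down)
t* = 2.408

CI: 1.10 ± 2.408 · 2.1400 = 1.10 ± 5.15 = (-4.05, 6.25)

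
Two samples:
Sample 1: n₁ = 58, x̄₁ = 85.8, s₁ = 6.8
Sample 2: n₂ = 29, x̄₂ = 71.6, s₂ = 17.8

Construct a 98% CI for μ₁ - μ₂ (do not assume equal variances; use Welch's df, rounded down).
(5.81, 22.59)

Difference: x̄₁ - x̄₂ = 14.20
SE = √(s₁²/n₁ + s₂²/n₂) = √(6.8²/58 + 17.8²/29) = 3.4239
df = 32.15 → 32 (Welch–Satterthwaite, rounded down)
t* = 2.449

CI: 14.20 ± 2.449 · 3.4239 = 14.20 ± 8.39 = (5.81, 22.59)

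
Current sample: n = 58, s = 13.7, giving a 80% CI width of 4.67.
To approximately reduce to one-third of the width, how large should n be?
n ≈ 522

CI width ∝ 1/√n
To reduce width by factor 3, need √n to grow by 3 → need 3² = 9 times as many samples.

Current: n = 58, width = 4.67
New: n = 522, width ≈ 1.54

Width reduced by factor of 4.67/1.54 = 3.03.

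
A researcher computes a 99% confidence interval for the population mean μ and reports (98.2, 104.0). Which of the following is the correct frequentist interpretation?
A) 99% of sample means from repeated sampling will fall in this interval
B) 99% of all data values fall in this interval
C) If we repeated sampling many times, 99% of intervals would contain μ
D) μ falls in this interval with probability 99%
C

A) Wrong — coverage applies to intervals containing μ, not to future x̄ values.
B) Wrong — a CI is about the parameter μ, not individual data values.
C) Correct — this is the frequentist long-run coverage interpretation.
D) Wrong — μ is fixed; the randomness lives in the interval, not in μ.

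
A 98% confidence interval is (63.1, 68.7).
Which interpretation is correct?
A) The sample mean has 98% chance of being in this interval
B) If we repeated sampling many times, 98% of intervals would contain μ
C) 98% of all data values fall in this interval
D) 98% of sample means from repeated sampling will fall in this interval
B

A) Wrong — x̄ is observed and sits in the interval by construction.
B) Correct — this is the frequentist long-run coverage interpretation.
C) Wrong — a CI is about the parameter μ, not individual data values.
D) Wrong — coverage applies to intervals containing μ, not to future x̄ values.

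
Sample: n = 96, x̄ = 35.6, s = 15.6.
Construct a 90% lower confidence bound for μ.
μ ≥ 33.54

Lower bound (one-sided):
t* = 1.291 (one-sided for 90%)
Lower bound = x̄ - t* · s/√n = 35.6 - 1.291 · 15.6/√96 = 33.54

We are 90% confident that μ ≥ 33.54.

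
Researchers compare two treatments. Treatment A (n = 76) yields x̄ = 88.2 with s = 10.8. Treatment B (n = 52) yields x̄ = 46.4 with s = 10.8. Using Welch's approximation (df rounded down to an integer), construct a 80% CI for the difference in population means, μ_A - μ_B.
(39.29, 44.31)

Difference: x̄₁ - x̄₂ = 41.80
SE = √(s₁²/n₁ + s₂²/n₂) = √(10.8²/76 + 10.8²/52) = 1.9437
df = 109.73 → 109 (Welch–Satterthwaite, rounded down)
t* = 1.289

CI: 41.80 ± 1.289 · 1.9437 = 41.80 ± 2.51 = (39.29, 44.31)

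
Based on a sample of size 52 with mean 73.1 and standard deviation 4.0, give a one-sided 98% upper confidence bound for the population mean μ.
μ ≤ 74.27

Upper bound (one-sided):
t* = 2.108 (one-sided for 98%)
Upper bound = x̄ + t* · s/√n = 73.1 + 2.108 · 4.0/√52 = 74.27

We are 98% confident that μ ≤ 74.27.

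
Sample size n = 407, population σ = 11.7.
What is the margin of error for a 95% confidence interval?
Margin of error = 1.14

Margin of error = z* · σ/√n
= 1.960 · 11.7/√407
= 1.960 · 11.7/20.1742
= 1.14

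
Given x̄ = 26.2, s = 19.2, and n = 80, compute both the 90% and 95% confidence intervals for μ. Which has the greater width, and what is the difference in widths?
95% CI is wider by 1.40

df = 79
90% CI: t* = 1.664, (22.63, 29.77), width = 2 · t* · s/√n = 7.14
95% CI: t* = 1.990, (21.93, 30.47), width = 2 · t* · s/√n = 8.54

The 95% CI is wider by 8.54 - 7.14 = 1.40.
Higher confidence requires a wider interval.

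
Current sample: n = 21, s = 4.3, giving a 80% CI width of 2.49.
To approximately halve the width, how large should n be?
n ≈ 84

CI width ∝ 1/√n
To reduce width by factor 2, need √n to grow by 2 → need 2² = 4 times as many samples.

Current: n = 21, width = 2.49
New: n = 84, width ≈ 1.21

Width reduced by factor of 2.49/1.21 = 2.06.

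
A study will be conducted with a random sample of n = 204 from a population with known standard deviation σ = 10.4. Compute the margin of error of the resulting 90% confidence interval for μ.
Margin of error = 1.20

Margin of error = z* · σ/√n
= 1.645 · 10.4/√204
= 1.645 · 10.4/14.2829
= 1.20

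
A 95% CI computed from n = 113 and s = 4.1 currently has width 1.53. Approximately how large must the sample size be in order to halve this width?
n ≈ 452

CI width ∝ 1/√n
To reduce width by factor 2, need √n to grow by 2 → need 2² = 4 times as many samples.

Current: n = 113, width = 1.53
New: n = 452, width ≈ 0.76

Width reduced by factor of 1.53/0.76 = 2.01.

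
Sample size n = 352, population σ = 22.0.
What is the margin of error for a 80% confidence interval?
Margin of error = 1.50

Margin of error = z* · σ/√n
= 1.282 · 22.0/√352
= 1.282 · 22.0/18.7617
= 1.50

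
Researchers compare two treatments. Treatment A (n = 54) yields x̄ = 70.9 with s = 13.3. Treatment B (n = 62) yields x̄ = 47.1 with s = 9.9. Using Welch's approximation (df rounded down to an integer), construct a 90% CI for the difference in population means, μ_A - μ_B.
(20.14, 27.46)

Difference: x̄₁ - x̄₂ = 23.80
SE = √(s₁²/n₁ + s₂²/n₂) = √(13.3²/54 + 9.9²/62) = 2.2038
df = 96.89 → 96 (Welch–Satterthwaite, rounded down)
t* = 1.661

CI: 23.80 ± 1.661 · 2.2038 = 23.80 ± 3.66 = (20.14, 27.46)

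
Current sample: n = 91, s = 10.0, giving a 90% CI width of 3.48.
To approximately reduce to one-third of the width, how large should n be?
n ≈ 819

CI width ∝ 1/√n
To reduce width by factor 3, need √n to grow by 3 → need 3² = 9 times as many samples.

Current: n = 91, width = 3.48
New: n = 819, width ≈ 1.15

Width reduced by factor of 3.48/1.15 = 3.03.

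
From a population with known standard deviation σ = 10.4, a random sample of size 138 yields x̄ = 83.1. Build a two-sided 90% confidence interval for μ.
(81.64, 84.56)

z-interval (σ known):
z* = 1.645 for 90% confidence

Margin of error = z* · σ/√n = 1.645 · 10.4/√138 = 1.46

CI: (83.1 - 1.46, 83.1 + 1.46) = (81.64, 84.56)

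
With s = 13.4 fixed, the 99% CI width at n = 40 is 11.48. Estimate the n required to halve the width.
n ≈ 160

CI width ∝ 1/√n
To reduce width by factor 2, need √n to grow by 2 → need 2² = 4 times as many samples.

Current: n = 40, width = 11.48
New: n = 160, width ≈ 5.52

Width reduced by factor of 11.48/5.52 = 2.08.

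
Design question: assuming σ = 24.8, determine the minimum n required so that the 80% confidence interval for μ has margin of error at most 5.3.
n ≥ 36

For margin E ≤ 5.3:
n ≥ (z* · σ / E)²
n ≥ (1.282 · 24.8 / 5.3)²
n ≥ 35.99

Minimum n = 36 (rounding up)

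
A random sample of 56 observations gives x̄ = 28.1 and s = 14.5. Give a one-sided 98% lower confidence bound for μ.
μ ≥ 24.02

Lower bound (one-sided):
t* = 2.104 (one-sided for 98%)
Lower bound = x̄ - t* · s/√n = 28.1 - 2.104 · 14.5/√56 = 24.02

We are 98% confident that μ ≥ 24.02.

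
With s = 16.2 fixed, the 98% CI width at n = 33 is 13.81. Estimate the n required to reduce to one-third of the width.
n ≈ 297

CI width ∝ 1/√n
To reduce width by factor 3, need √n to grow by 3 → need 3² = 9 times as many samples.

Current: n = 33, width = 13.81
New: n = 297, width ≈ 4.40

Width reduced by factor of 13.81/4.40 = 3.14.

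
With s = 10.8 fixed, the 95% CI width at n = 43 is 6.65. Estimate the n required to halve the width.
n ≈ 172

CI width ∝ 1/√n
To reduce width by factor 2, need √n to grow by 2 → need 2² = 4 times as many samples.

Current: n = 43, width = 6.65
New: n = 172, width ≈ 3.25

Width reduced by factor of 6.65/3.25 = 2.05.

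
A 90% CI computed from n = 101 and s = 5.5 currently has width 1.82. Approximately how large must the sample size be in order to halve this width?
n ≈ 404

CI width ∝ 1/√n
To reduce width by factor 2, need √n to grow by 2 → need 2² = 4 times as many samples.

Current: n = 101, width = 1.82
New: n = 404, width ≈ 0.90

Width reduced by factor of 1.82/0.90 = 2.02.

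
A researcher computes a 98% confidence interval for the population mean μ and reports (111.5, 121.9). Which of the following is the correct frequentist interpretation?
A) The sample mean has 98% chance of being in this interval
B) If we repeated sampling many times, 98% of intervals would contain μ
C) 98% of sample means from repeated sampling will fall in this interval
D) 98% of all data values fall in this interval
B

A) Wrong — x̄ is observed and sits in the interval by construction.
B) Correct — this is the frequentist long-run coverage interpretation.
C) Wrong — coverage applies to intervals containing μ, not to future x̄ values.
D) Wrong — a CI is about the parameter μ, not individual data values.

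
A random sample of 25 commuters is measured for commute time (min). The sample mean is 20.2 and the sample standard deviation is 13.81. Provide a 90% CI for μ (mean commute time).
(15.47, 24.93)

t-interval (σ unknown):
df = n - 1 = 24
t* = 1.711 for 90% confidence

Margin of error = t* · s/√n = 1.711 · 13.81/√25 = 4.73

CI: (15.47, 24.93)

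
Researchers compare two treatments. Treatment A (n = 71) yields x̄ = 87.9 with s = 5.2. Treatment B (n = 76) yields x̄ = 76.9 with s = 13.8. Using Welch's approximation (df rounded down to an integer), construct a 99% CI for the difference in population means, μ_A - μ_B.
(6.54, 15.46)

Difference: x̄₁ - x̄₂ = 11.00
SE = √(s₁²/n₁ + s₂²/n₂) = √(5.2²/71 + 13.8²/76) = 1.6990
df = 97.13 → 97 (Welch–Satterthwaite, rounded down)
t* = 2.627

CI: 11.00 ± 2.627 · 1.6990 = 11.00 ± 4.46 = (6.54, 15.46)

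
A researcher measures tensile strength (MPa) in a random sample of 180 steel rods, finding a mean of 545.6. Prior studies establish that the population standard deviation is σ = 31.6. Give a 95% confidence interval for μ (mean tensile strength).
(540.98, 550.22)

z-interval (σ known):
z* = 1.960 for 95% confidence

Margin of error = z* · σ/√n = 1.960 · 31.6/√180 = 4.62

CI: (545.6 - 4.62, 545.6 + 4.62) = (540.98, 550.22)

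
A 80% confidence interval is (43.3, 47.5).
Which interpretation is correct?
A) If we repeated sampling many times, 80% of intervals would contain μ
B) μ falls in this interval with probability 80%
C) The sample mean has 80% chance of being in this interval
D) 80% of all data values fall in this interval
A

A) Correct — this is the frequentist long-run coverage interpretation.
B) Wrong — μ is fixed; the randomness lives in the interval, not in μ.
C) Wrong — x̄ is observed and sits in the interval by construction.
D) Wrong — a CI is about the parameter μ, not individual data values.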